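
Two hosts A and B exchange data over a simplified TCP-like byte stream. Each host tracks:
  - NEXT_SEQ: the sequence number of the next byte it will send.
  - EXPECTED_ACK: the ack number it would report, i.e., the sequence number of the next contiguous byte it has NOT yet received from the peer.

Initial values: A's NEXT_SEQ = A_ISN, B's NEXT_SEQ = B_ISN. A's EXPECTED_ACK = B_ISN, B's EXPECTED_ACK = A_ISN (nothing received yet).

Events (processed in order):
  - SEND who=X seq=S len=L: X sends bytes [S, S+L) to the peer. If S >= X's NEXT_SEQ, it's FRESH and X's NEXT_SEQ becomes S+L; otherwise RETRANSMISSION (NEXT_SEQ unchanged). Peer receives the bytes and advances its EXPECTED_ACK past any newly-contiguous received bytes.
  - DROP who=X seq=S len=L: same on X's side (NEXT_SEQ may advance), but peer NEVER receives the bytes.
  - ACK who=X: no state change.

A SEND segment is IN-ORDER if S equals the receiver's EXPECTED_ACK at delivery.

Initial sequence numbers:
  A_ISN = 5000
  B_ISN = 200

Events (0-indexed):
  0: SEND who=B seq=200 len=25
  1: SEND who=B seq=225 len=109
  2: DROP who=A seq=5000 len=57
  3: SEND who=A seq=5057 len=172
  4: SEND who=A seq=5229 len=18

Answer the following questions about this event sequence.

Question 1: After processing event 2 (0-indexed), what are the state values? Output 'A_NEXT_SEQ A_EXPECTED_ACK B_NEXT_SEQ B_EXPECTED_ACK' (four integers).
After event 0: A_seq=5000 A_ack=225 B_seq=225 B_ack=5000
After event 1: A_seq=5000 A_ack=334 B_seq=334 B_ack=5000
After event 2: A_seq=5057 A_ack=334 B_seq=334 B_ack=5000

5057 334 334 5000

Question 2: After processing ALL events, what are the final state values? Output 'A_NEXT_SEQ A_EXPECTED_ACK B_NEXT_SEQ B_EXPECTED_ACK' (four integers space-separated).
Answer: 5247 334 334 5000

Derivation:
After event 0: A_seq=5000 A_ack=225 B_seq=225 B_ack=5000
After event 1: A_seq=5000 A_ack=334 B_seq=334 B_ack=5000
After event 2: A_seq=5057 A_ack=334 B_seq=334 B_ack=5000
After event 3: A_seq=5229 A_ack=334 B_seq=334 B_ack=5000
After event 4: A_seq=5247 A_ack=334 B_seq=334 B_ack=5000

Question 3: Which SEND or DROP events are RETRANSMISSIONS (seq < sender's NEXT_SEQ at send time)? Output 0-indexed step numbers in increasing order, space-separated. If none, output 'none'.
Step 0: SEND seq=200 -> fresh
Step 1: SEND seq=225 -> fresh
Step 2: DROP seq=5000 -> fresh
Step 3: SEND seq=5057 -> fresh
Step 4: SEND seq=5229 -> fresh

Answer: none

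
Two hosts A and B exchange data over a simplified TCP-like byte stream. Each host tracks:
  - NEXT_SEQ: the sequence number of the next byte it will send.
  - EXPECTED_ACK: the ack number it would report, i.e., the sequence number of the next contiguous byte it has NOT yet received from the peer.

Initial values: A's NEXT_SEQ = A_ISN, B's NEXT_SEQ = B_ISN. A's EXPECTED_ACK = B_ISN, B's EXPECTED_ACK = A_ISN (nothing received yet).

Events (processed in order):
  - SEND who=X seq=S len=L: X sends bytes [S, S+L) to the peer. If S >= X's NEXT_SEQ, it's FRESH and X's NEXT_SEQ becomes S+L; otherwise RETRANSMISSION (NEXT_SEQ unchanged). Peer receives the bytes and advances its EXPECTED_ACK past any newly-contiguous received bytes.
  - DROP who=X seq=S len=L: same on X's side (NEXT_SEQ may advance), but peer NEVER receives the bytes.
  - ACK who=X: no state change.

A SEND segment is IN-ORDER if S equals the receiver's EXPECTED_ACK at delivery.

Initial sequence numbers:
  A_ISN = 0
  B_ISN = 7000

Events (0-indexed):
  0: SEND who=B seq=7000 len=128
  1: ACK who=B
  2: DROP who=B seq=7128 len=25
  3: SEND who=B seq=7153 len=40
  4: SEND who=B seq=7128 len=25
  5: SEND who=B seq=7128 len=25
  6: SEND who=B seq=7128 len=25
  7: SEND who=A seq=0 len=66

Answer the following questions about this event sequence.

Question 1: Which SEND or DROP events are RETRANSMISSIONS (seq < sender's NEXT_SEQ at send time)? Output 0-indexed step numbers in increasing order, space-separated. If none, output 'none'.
Answer: 4 5 6

Derivation:
Step 0: SEND seq=7000 -> fresh
Step 2: DROP seq=7128 -> fresh
Step 3: SEND seq=7153 -> fresh
Step 4: SEND seq=7128 -> retransmit
Step 5: SEND seq=7128 -> retransmit
Step 6: SEND seq=7128 -> retransmit
Step 7: SEND seq=0 -> fresh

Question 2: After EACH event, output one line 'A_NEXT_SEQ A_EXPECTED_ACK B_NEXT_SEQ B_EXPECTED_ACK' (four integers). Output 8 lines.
0 7128 7128 0
0 7128 7128 0
0 7128 7153 0
0 7128 7193 0
0 7193 7193 0
0 7193 7193 0
0 7193 7193 0
66 7193 7193 66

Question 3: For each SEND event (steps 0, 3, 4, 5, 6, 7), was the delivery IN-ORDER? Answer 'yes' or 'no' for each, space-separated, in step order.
Step 0: SEND seq=7000 -> in-order
Step 3: SEND seq=7153 -> out-of-order
Step 4: SEND seq=7128 -> in-order
Step 5: SEND seq=7128 -> out-of-order
Step 6: SEND seq=7128 -> out-of-order
Step 7: SEND seq=0 -> in-order

Answer: yes no yes no no yes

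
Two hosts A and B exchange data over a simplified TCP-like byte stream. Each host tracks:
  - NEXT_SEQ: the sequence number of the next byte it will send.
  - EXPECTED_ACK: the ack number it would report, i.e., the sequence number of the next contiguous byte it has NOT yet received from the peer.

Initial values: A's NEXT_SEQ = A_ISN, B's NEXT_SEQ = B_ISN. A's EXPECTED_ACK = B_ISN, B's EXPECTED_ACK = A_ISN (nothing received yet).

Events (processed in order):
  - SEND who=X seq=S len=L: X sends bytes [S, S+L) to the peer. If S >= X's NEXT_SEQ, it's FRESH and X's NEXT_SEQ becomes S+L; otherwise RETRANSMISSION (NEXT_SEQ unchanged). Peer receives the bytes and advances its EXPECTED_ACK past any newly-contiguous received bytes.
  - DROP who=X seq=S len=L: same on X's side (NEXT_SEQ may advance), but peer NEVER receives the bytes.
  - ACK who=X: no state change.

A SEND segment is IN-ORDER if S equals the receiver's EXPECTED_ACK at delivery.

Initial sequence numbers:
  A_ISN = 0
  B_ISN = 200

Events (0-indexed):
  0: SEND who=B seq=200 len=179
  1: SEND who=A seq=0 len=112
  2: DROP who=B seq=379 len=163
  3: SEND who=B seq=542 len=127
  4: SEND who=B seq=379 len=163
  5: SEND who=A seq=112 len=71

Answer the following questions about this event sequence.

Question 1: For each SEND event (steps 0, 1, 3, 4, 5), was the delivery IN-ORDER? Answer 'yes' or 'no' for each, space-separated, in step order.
Answer: yes yes no yes yes

Derivation:
Step 0: SEND seq=200 -> in-order
Step 1: SEND seq=0 -> in-order
Step 3: SEND seq=542 -> out-of-order
Step 4: SEND seq=379 -> in-order
Step 5: SEND seq=112 -> in-order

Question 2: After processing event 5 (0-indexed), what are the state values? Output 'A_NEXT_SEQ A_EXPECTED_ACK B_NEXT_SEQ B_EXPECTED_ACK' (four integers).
After event 0: A_seq=0 A_ack=379 B_seq=379 B_ack=0
After event 1: A_seq=112 A_ack=379 B_seq=379 B_ack=112
After event 2: A_seq=112 A_ack=379 B_seq=542 B_ack=112
After event 3: A_seq=112 A_ack=379 B_seq=669 B_ack=112
After event 4: A_seq=112 A_ack=669 B_seq=669 B_ack=112
After event 5: A_seq=183 A_ack=669 B_seq=669 B_ack=183

183 669 669 183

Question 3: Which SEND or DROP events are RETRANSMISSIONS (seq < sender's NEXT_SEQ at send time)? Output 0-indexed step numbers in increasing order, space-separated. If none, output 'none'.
Step 0: SEND seq=200 -> fresh
Step 1: SEND seq=0 -> fresh
Step 2: DROP seq=379 -> fresh
Step 3: SEND seq=542 -> fresh
Step 4: SEND seq=379 -> retransmit
Step 5: SEND seq=112 -> fresh

Answer: 4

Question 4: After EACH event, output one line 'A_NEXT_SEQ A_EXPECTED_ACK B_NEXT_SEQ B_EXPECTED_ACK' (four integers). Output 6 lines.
0 379 379 0
112 379 379 112
112 379 542 112
112 379 669 112
112 669 669 112
183 669 669 183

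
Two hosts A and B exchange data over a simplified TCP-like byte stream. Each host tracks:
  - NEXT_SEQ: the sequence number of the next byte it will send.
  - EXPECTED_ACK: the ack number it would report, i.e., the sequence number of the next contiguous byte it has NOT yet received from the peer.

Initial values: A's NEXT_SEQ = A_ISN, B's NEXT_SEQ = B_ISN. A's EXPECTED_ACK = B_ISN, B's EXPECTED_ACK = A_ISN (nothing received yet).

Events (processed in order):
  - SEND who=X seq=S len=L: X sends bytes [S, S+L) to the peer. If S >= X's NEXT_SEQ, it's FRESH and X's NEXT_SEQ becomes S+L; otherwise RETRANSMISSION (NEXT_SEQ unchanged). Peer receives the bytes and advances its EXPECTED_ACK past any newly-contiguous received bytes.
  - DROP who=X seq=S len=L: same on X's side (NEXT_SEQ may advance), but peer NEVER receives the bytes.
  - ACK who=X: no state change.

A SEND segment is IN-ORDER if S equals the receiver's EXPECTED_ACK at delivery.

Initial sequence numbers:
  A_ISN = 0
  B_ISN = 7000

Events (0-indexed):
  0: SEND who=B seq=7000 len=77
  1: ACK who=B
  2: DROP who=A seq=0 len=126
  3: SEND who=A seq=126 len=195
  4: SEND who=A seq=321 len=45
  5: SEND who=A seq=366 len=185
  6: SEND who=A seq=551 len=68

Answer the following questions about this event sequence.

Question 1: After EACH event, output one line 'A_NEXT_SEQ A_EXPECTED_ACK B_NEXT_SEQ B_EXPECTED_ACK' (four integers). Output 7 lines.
0 7077 7077 0
0 7077 7077 0
126 7077 7077 0
321 7077 7077 0
366 7077 7077 0
551 7077 7077 0
619 7077 7077 0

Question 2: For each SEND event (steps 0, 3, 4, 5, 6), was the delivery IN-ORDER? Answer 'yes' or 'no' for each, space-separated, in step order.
Answer: yes no no no no

Derivation:
Step 0: SEND seq=7000 -> in-order
Step 3: SEND seq=126 -> out-of-order
Step 4: SEND seq=321 -> out-of-order
Step 5: SEND seq=366 -> out-of-order
Step 6: SEND seq=551 -> out-of-order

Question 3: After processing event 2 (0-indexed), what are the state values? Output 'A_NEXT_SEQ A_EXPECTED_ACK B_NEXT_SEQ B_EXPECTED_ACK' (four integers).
After event 0: A_seq=0 A_ack=7077 B_seq=7077 B_ack=0
After event 1: A_seq=0 A_ack=7077 B_seq=7077 B_ack=0
After event 2: A_seq=126 A_ack=7077 B_seq=7077 B_ack=0

126 7077 7077 0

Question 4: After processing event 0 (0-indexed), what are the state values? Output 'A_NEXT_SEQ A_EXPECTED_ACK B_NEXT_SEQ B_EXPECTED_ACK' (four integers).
After event 0: A_seq=0 A_ack=7077 B_seq=7077 B_ack=0

0 7077 7077 0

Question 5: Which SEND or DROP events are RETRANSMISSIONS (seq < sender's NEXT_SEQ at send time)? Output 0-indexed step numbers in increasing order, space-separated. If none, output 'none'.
Step 0: SEND seq=7000 -> fresh
Step 2: DROP seq=0 -> fresh
Step 3: SEND seq=126 -> fresh
Step 4: SEND seq=321 -> fresh
Step 5: SEND seq=366 -> fresh
Step 6: SEND seq=551 -> fresh

Answer: none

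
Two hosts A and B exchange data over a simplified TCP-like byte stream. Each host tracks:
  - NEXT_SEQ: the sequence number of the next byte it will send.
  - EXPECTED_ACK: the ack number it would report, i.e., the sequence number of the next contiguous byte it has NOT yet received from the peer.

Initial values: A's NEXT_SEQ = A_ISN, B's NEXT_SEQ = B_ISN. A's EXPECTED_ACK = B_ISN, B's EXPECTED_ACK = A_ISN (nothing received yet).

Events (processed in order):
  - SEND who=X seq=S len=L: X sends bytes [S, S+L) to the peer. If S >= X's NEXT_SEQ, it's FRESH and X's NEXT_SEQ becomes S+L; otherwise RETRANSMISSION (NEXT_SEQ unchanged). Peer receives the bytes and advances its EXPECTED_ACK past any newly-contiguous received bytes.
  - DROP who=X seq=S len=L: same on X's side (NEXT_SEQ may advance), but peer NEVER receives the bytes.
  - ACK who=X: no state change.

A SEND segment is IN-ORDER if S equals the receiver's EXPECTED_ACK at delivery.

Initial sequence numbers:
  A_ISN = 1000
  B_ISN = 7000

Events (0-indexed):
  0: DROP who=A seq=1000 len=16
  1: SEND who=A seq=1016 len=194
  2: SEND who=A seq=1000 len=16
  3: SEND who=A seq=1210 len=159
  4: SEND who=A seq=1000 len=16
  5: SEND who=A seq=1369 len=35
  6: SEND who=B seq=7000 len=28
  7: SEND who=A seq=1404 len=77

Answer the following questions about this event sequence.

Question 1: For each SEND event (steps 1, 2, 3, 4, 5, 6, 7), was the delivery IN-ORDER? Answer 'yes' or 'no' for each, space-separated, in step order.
Answer: no yes yes no yes yes yes

Derivation:
Step 1: SEND seq=1016 -> out-of-order
Step 2: SEND seq=1000 -> in-order
Step 3: SEND seq=1210 -> in-order
Step 4: SEND seq=1000 -> out-of-order
Step 5: SEND seq=1369 -> in-order
Step 6: SEND seq=7000 -> in-order
Step 7: SEND seq=1404 -> in-order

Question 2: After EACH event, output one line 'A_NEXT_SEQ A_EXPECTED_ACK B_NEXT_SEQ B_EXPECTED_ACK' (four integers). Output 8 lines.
1016 7000 7000 1000
1210 7000 7000 1000
1210 7000 7000 1210
1369 7000 7000 1369
1369 7000 7000 1369
1404 7000 7000 1404
1404 7028 7028 1404
1481 7028 7028 1481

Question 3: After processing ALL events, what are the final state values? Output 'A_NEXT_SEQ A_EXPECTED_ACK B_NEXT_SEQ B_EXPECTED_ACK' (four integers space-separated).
Answer: 1481 7028 7028 1481

Derivation:
After event 0: A_seq=1016 A_ack=7000 B_seq=7000 B_ack=1000
After event 1: A_seq=1210 A_ack=7000 B_seq=7000 B_ack=1000
After event 2: A_seq=1210 A_ack=7000 B_seq=7000 B_ack=1210
After event 3: A_seq=1369 A_ack=7000 B_seq=7000 B_ack=1369
After event 4: A_seq=1369 A_ack=7000 B_seq=7000 B_ack=1369
After event 5: A_seq=1404 A_ack=7000 B_seq=7000 B_ack=1404
After event 6: A_seq=1404 A_ack=7028 B_seq=7028 B_ack=1404
After event 7: A_seq=1481 A_ack=7028 B_seq=7028 B_ack=1481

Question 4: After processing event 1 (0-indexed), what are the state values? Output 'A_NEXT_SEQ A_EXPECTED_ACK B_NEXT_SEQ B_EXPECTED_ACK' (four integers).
After event 0: A_seq=1016 A_ack=7000 B_seq=7000 B_ack=1000
After event 1: A_seq=1210 A_ack=7000 B_seq=7000 B_ack=1000

1210 7000 7000 1000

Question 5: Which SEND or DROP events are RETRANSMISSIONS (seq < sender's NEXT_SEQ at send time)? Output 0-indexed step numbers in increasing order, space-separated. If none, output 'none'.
Step 0: DROP seq=1000 -> fresh
Step 1: SEND seq=1016 -> fresh
Step 2: SEND seq=1000 -> retransmit
Step 3: SEND seq=1210 -> fresh
Step 4: SEND seq=1000 -> retransmit
Step 5: SEND seq=1369 -> fresh
Step 6: SEND seq=7000 -> fresh
Step 7: SEND seq=1404 -> fresh

Answer: 2 4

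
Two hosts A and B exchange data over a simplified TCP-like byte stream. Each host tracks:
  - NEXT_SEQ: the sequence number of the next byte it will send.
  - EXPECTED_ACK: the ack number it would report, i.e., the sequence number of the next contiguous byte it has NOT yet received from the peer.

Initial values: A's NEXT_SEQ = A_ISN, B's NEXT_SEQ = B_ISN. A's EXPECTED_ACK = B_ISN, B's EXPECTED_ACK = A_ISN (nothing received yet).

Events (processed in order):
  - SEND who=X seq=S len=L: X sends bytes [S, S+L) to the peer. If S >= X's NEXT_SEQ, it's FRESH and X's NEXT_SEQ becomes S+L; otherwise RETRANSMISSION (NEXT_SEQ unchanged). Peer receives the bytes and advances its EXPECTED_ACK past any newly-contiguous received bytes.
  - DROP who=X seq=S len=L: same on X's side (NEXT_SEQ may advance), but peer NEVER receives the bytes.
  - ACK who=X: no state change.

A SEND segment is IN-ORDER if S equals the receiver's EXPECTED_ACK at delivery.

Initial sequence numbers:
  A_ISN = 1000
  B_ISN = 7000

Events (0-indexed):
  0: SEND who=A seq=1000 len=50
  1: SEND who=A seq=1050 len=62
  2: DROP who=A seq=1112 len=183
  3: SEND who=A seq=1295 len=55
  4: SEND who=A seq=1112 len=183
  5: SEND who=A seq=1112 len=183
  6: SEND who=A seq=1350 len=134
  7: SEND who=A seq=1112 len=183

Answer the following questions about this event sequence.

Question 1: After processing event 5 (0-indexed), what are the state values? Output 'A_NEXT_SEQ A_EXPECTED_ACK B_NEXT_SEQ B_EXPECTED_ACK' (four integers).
After event 0: A_seq=1050 A_ack=7000 B_seq=7000 B_ack=1050
After event 1: A_seq=1112 A_ack=7000 B_seq=7000 B_ack=1112
After event 2: A_seq=1295 A_ack=7000 B_seq=7000 B_ack=1112
After event 3: A_seq=1350 A_ack=7000 B_seq=7000 B_ack=1112
After event 4: A_seq=1350 A_ack=7000 B_seq=7000 B_ack=1350
After event 5: A_seq=1350 A_ack=7000 B_seq=7000 B_ack=1350

1350 7000 7000 1350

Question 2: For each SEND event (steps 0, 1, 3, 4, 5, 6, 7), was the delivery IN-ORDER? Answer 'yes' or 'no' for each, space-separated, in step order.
Step 0: SEND seq=1000 -> in-order
Step 1: SEND seq=1050 -> in-order
Step 3: SEND seq=1295 -> out-of-order
Step 4: SEND seq=1112 -> in-order
Step 5: SEND seq=1112 -> out-of-order
Step 6: SEND seq=1350 -> in-order
Step 7: SEND seq=1112 -> out-of-order

Answer: yes yes no yes no yes no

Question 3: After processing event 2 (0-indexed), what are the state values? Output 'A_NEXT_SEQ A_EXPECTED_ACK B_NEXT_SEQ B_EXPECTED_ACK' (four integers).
After event 0: A_seq=1050 A_ack=7000 B_seq=7000 B_ack=1050
After event 1: A_seq=1112 A_ack=7000 B_seq=7000 B_ack=1112
After event 2: A_seq=1295 A_ack=7000 B_seq=7000 B_ack=1112

1295 7000 7000 1112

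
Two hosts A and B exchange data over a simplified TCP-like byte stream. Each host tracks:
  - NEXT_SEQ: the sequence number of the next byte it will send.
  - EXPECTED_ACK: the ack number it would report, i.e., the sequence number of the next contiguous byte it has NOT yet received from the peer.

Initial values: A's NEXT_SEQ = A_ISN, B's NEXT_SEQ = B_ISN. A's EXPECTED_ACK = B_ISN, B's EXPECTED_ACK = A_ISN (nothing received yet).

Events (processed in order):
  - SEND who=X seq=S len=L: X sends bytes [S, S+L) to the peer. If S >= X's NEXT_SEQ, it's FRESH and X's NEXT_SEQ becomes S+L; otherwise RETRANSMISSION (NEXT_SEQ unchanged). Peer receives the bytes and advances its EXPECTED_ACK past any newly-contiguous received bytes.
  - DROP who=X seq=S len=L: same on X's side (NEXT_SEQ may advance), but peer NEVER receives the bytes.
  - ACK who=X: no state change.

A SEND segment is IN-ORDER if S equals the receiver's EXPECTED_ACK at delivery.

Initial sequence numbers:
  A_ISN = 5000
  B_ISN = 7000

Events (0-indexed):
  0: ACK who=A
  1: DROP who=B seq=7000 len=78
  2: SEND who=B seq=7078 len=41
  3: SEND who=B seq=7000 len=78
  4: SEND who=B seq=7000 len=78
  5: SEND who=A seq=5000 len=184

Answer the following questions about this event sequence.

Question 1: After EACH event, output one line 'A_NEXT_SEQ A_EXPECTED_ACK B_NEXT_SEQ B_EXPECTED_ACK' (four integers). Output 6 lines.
5000 7000 7000 5000
5000 7000 7078 5000
5000 7000 7119 5000
5000 7119 7119 5000
5000 7119 7119 5000
5184 7119 7119 5184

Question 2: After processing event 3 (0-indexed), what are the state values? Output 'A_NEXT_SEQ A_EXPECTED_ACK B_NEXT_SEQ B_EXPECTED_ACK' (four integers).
After event 0: A_seq=5000 A_ack=7000 B_seq=7000 B_ack=5000
After event 1: A_seq=5000 A_ack=7000 B_seq=7078 B_ack=5000
After event 2: A_seq=5000 A_ack=7000 B_seq=7119 B_ack=5000
After event 3: A_seq=5000 A_ack=7119 B_seq=7119 B_ack=5000

5000 7119 7119 5000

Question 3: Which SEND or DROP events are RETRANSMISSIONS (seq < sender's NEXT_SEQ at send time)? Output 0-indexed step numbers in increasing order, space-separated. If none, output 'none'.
Answer: 3 4

Derivation:
Step 1: DROP seq=7000 -> fresh
Step 2: SEND seq=7078 -> fresh
Step 3: SEND seq=7000 -> retransmit
Step 4: SEND seq=7000 -> retransmit
Step 5: SEND seq=5000 -> fresh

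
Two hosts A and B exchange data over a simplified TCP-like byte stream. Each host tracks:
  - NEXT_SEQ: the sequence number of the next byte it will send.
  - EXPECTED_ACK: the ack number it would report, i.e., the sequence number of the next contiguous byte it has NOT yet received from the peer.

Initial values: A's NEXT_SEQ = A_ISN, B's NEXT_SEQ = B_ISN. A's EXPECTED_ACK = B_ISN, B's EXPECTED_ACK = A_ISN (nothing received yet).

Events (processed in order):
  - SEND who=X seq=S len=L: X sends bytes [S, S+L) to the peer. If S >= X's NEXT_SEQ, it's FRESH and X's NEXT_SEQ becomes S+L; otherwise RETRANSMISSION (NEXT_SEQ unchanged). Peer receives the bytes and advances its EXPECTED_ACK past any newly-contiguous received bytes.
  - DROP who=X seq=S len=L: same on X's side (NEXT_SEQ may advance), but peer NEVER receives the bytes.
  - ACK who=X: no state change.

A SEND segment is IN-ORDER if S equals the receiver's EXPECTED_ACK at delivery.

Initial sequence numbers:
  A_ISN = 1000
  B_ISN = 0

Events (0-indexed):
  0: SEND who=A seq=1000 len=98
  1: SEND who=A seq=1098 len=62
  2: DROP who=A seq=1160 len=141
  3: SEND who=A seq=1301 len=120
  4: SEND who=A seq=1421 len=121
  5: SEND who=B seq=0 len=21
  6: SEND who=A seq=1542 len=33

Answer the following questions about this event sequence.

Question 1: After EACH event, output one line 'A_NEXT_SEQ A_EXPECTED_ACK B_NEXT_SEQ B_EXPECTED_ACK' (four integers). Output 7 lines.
1098 0 0 1098
1160 0 0 1160
1301 0 0 1160
1421 0 0 1160
1542 0 0 1160
1542 21 21 1160
1575 21 21 1160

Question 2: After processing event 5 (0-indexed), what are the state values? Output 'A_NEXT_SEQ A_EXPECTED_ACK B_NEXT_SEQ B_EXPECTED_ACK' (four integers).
After event 0: A_seq=1098 A_ack=0 B_seq=0 B_ack=1098
After event 1: A_seq=1160 A_ack=0 B_seq=0 B_ack=1160
After event 2: A_seq=1301 A_ack=0 B_seq=0 B_ack=1160
After event 3: A_seq=1421 A_ack=0 B_seq=0 B_ack=1160
After event 4: A_seq=1542 A_ack=0 B_seq=0 B_ack=1160
After event 5: A_seq=1542 A_ack=21 B_seq=21 B_ack=1160

1542 21 21 1160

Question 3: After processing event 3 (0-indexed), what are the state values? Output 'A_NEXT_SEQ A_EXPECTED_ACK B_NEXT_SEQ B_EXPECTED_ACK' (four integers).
After event 0: A_seq=1098 A_ack=0 B_seq=0 B_ack=1098
After event 1: A_seq=1160 A_ack=0 B_seq=0 B_ack=1160
After event 2: A_seq=1301 A_ack=0 B_seq=0 B_ack=1160
After event 3: A_seq=1421 A_ack=0 B_seq=0 B_ack=1160

1421 0 0 1160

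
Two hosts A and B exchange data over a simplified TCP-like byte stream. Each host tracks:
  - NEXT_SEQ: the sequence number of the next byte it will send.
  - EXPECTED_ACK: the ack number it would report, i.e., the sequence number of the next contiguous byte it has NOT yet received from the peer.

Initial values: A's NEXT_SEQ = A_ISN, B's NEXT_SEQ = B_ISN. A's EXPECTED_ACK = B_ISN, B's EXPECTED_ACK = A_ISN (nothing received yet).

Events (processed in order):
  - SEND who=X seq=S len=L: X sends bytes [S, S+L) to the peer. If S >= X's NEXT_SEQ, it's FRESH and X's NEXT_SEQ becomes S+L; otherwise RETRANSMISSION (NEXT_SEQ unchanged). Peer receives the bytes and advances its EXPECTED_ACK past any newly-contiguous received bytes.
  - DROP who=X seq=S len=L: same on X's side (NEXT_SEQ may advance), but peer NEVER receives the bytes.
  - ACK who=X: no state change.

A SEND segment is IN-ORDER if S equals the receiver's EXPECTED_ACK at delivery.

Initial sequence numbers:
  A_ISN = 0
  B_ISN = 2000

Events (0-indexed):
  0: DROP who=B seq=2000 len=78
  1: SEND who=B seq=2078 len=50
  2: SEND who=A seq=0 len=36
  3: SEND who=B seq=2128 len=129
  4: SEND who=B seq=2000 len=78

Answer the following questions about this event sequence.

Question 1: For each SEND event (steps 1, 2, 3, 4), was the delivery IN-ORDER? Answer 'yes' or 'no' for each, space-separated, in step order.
Answer: no yes no yes

Derivation:
Step 1: SEND seq=2078 -> out-of-order
Step 2: SEND seq=0 -> in-order
Step 3: SEND seq=2128 -> out-of-order
Step 4: SEND seq=2000 -> in-order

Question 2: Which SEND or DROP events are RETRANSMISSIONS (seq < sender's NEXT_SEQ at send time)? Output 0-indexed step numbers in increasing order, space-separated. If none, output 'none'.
Answer: 4

Derivation:
Step 0: DROP seq=2000 -> fresh
Step 1: SEND seq=2078 -> fresh
Step 2: SEND seq=0 -> fresh
Step 3: SEND seq=2128 -> fresh
Step 4: SEND seq=2000 -> retransmit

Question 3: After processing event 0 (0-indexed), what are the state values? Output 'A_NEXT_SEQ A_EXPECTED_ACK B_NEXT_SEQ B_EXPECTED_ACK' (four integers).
After event 0: A_seq=0 A_ack=2000 B_seq=2078 B_ack=0

0 2000 2078 0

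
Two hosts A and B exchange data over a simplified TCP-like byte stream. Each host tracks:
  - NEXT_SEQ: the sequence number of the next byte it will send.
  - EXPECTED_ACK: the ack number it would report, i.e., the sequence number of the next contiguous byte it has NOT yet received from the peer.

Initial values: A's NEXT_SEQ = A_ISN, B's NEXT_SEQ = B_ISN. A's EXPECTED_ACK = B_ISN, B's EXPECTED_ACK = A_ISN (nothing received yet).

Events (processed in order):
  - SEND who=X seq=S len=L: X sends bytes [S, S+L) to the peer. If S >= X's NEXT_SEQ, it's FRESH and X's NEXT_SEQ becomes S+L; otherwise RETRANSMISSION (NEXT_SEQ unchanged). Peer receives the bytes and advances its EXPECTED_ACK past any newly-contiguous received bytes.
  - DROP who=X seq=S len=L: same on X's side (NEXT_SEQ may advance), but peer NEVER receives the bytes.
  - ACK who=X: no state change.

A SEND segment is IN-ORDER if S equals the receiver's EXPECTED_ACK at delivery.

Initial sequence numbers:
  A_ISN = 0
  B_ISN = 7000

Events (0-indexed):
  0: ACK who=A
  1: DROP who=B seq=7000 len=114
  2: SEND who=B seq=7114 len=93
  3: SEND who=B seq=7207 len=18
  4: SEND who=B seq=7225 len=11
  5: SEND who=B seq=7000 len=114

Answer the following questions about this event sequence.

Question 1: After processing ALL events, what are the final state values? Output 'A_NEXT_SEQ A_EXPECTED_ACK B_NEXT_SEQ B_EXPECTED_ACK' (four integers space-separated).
Answer: 0 7236 7236 0

Derivation:
After event 0: A_seq=0 A_ack=7000 B_seq=7000 B_ack=0
After event 1: A_seq=0 A_ack=7000 B_seq=7114 B_ack=0
After event 2: A_seq=0 A_ack=7000 B_seq=7207 B_ack=0
After event 3: A_seq=0 A_ack=7000 B_seq=7225 B_ack=0
After event 4: A_seq=0 A_ack=7000 B_seq=7236 B_ack=0
After event 5: A_seq=0 A_ack=7236 B_seq=7236 B_ack=0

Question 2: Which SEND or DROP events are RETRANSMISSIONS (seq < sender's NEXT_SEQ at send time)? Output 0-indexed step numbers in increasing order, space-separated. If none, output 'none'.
Step 1: DROP seq=7000 -> fresh
Step 2: SEND seq=7114 -> fresh
Step 3: SEND seq=7207 -> fresh
Step 4: SEND seq=7225 -> fresh
Step 5: SEND seq=7000 -> retransmit

Answer: 5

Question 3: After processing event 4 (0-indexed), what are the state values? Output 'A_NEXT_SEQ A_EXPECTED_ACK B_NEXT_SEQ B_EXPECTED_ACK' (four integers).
After event 0: A_seq=0 A_ack=7000 B_seq=7000 B_ack=0
After event 1: A_seq=0 A_ack=7000 B_seq=7114 B_ack=0
After event 2: A_seq=0 A_ack=7000 B_seq=7207 B_ack=0
After event 3: A_seq=0 A_ack=7000 B_seq=7225 B_ack=0
After event 4: A_seq=0 A_ack=7000 B_seq=7236 B_ack=0

0 7000 7236 0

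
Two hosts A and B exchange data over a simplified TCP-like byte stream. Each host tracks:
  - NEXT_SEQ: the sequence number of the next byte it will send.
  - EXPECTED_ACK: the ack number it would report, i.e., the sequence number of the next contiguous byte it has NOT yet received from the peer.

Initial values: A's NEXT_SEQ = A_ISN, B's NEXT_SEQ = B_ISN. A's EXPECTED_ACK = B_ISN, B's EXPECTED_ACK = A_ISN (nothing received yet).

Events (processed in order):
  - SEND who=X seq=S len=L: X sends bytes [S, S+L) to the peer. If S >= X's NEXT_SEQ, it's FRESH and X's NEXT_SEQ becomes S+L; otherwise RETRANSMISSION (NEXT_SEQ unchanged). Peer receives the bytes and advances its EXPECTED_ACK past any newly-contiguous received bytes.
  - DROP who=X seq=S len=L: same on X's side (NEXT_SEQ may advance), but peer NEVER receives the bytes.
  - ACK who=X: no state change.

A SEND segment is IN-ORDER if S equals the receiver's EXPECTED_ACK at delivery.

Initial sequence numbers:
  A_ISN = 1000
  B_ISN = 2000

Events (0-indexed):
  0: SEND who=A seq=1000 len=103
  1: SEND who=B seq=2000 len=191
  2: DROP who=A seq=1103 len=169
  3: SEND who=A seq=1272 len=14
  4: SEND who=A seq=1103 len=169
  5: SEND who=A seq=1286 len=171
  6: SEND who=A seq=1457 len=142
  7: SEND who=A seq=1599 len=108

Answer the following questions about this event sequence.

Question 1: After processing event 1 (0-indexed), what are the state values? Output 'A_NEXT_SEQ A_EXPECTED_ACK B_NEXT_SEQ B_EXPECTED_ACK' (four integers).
After event 0: A_seq=1103 A_ack=2000 B_seq=2000 B_ack=1103
After event 1: A_seq=1103 A_ack=2191 B_seq=2191 B_ack=1103

1103 2191 2191 1103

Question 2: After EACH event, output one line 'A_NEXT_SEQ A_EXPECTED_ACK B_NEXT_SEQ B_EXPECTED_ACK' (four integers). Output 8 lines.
1103 2000 2000 1103
1103 2191 2191 1103
1272 2191 2191 1103
1286 2191 2191 1103
1286 2191 2191 1286
1457 2191 2191 1457
1599 2191 2191 1599
1707 2191 2191 1707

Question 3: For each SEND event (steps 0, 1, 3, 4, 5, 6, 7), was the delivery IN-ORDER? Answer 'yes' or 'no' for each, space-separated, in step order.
Answer: yes yes no yes yes yes yes

Derivation:
Step 0: SEND seq=1000 -> in-order
Step 1: SEND seq=2000 -> in-order
Step 3: SEND seq=1272 -> out-of-order
Step 4: SEND seq=1103 -> in-order
Step 5: SEND seq=1286 -> in-order
Step 6: SEND seq=1457 -> in-order
Step 7: SEND seq=1599 -> in-order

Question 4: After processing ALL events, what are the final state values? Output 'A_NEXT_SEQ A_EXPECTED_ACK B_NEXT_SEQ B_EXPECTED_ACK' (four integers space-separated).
Answer: 1707 2191 2191 1707

Derivation:
After event 0: A_seq=1103 A_ack=2000 B_seq=2000 B_ack=1103
After event 1: A_seq=1103 A_ack=2191 B_seq=2191 B_ack=1103
After event 2: A_seq=1272 A_ack=2191 B_seq=2191 B_ack=1103
After event 3: A_seq=1286 A_ack=2191 B_seq=2191 B_ack=1103
After event 4: A_seq=1286 A_ack=2191 B_seq=2191 B_ack=1286
After event 5: A_seq=1457 A_ack=2191 B_seq=2191 B_ack=1457
After event 6: A_seq=1599 A_ack=2191 B_seq=2191 B_ack=1599
After event 7: A_seq=1707 A_ack=2191 B_seq=2191 B_ack=1707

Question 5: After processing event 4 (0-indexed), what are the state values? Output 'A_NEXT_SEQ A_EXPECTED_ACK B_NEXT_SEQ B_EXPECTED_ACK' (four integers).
After event 0: A_seq=1103 A_ack=2000 B_seq=2000 B_ack=1103
After event 1: A_seq=1103 A_ack=2191 B_seq=2191 B_ack=1103
After event 2: A_seq=1272 A_ack=2191 B_seq=2191 B_ack=1103
After event 3: A_seq=1286 A_ack=2191 B_seq=2191 B_ack=1103
After event 4: A_seq=1286 A_ack=2191 B_seq=2191 B_ack=1286

1286 2191 2191 1286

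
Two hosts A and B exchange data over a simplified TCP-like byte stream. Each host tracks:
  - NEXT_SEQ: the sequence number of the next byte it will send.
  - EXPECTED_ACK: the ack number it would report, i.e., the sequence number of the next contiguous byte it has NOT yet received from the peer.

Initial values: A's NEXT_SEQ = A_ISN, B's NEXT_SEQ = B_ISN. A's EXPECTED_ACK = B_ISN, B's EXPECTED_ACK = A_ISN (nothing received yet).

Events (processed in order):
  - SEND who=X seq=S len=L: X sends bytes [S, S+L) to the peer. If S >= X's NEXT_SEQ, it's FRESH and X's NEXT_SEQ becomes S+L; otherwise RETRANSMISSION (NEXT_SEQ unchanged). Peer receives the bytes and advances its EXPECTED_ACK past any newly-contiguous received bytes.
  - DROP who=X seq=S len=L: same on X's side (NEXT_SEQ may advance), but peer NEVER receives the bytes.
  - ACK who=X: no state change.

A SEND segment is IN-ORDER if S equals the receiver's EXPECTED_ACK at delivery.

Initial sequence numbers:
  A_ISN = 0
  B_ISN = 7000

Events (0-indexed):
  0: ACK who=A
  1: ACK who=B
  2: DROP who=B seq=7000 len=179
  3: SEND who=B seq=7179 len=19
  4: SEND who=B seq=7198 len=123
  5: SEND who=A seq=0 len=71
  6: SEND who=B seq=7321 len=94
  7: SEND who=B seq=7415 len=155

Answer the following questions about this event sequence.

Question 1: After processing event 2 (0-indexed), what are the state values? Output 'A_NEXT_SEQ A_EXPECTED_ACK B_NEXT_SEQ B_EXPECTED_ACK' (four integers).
After event 0: A_seq=0 A_ack=7000 B_seq=7000 B_ack=0
After event 1: A_seq=0 A_ack=7000 B_seq=7000 B_ack=0
After event 2: A_seq=0 A_ack=7000 B_seq=7179 B_ack=0

0 7000 7179 0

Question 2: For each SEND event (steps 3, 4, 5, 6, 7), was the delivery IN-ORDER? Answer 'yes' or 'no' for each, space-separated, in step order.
Step 3: SEND seq=7179 -> out-of-order
Step 4: SEND seq=7198 -> out-of-order
Step 5: SEND seq=0 -> in-order
Step 6: SEND seq=7321 -> out-of-order
Step 7: SEND seq=7415 -> out-of-order

Answer: no no yes no no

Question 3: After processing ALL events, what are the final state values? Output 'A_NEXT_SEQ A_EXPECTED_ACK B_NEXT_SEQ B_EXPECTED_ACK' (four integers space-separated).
After event 0: A_seq=0 A_ack=7000 B_seq=7000 B_ack=0
After event 1: A_seq=0 A_ack=7000 B_seq=7000 B_ack=0
After event 2: A_seq=0 A_ack=7000 B_seq=7179 B_ack=0
After event 3: A_seq=0 A_ack=7000 B_seq=7198 B_ack=0
After event 4: A_seq=0 A_ack=7000 B_seq=7321 B_ack=0
After event 5: A_seq=71 A_ack=7000 B_seq=7321 B_ack=71
After event 6: A_seq=71 A_ack=7000 B_seq=7415 B_ack=71
After event 7: A_seq=71 A_ack=7000 B_seq=7570 B_ack=71

Answer: 71 7000 7570 71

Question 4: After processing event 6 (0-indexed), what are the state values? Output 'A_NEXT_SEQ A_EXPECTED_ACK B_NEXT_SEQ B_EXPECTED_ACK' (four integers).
After event 0: A_seq=0 A_ack=7000 B_seq=7000 B_ack=0
After event 1: A_seq=0 A_ack=7000 B_seq=7000 B_ack=0
After event 2: A_seq=0 A_ack=7000 B_seq=7179 B_ack=0
After event 3: A_seq=0 A_ack=7000 B_seq=7198 B_ack=0
After event 4: A_seq=0 A_ack=7000 B_seq=7321 B_ack=0
After event 5: A_seq=71 A_ack=7000 B_seq=7321 B_ack=71
After event 6: A_seq=71 A_ack=7000 B_seq=7415 B_ack=71

71 7000 7415 71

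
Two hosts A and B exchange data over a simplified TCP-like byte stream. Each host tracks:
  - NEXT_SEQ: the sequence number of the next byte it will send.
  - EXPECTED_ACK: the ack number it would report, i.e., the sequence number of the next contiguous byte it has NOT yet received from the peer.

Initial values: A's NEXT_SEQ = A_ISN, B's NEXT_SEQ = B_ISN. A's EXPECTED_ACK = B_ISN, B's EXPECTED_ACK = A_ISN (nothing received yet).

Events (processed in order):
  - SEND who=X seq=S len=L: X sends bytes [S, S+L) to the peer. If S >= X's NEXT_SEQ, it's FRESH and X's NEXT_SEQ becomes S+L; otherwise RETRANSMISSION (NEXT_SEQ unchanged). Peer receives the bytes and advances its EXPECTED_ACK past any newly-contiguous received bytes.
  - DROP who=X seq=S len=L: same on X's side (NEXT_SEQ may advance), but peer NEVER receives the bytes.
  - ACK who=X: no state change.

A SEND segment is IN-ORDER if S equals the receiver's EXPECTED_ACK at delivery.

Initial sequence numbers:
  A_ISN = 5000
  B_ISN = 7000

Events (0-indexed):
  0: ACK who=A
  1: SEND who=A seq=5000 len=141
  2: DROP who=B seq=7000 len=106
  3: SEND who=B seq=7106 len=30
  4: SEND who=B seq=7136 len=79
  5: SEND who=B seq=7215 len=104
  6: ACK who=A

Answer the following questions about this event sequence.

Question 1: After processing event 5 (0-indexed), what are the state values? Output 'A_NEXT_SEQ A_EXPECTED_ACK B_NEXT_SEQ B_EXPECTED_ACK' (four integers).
After event 0: A_seq=5000 A_ack=7000 B_seq=7000 B_ack=5000
After event 1: A_seq=5141 A_ack=7000 B_seq=7000 B_ack=5141
After event 2: A_seq=5141 A_ack=7000 B_seq=7106 B_ack=5141
After event 3: A_seq=5141 A_ack=7000 B_seq=7136 B_ack=5141
After event 4: A_seq=5141 A_ack=7000 B_seq=7215 B_ack=5141
After event 5: A_seq=5141 A_ack=7000 B_seq=7319 B_ack=5141

5141 7000 7319 5141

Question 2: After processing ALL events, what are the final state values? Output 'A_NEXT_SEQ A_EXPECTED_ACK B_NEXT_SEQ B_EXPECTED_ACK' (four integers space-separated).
After event 0: A_seq=5000 A_ack=7000 B_seq=7000 B_ack=5000
After event 1: A_seq=5141 A_ack=7000 B_seq=7000 B_ack=5141
After event 2: A_seq=5141 A_ack=7000 B_seq=7106 B_ack=5141
After event 3: A_seq=5141 A_ack=7000 B_seq=7136 B_ack=5141
After event 4: A_seq=5141 A_ack=7000 B_seq=7215 B_ack=5141
After event 5: A_seq=5141 A_ack=7000 B_seq=7319 B_ack=5141
After event 6: A_seq=5141 A_ack=7000 B_seq=7319 B_ack=5141

Answer: 5141 7000 7319 5141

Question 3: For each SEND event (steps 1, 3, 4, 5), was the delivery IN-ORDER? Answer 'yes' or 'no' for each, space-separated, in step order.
Answer: yes no no no

Derivation:
Step 1: SEND seq=5000 -> in-order
Step 3: SEND seq=7106 -> out-of-order
Step 4: SEND seq=7136 -> out-of-order
Step 5: SEND seq=7215 -> out-of-order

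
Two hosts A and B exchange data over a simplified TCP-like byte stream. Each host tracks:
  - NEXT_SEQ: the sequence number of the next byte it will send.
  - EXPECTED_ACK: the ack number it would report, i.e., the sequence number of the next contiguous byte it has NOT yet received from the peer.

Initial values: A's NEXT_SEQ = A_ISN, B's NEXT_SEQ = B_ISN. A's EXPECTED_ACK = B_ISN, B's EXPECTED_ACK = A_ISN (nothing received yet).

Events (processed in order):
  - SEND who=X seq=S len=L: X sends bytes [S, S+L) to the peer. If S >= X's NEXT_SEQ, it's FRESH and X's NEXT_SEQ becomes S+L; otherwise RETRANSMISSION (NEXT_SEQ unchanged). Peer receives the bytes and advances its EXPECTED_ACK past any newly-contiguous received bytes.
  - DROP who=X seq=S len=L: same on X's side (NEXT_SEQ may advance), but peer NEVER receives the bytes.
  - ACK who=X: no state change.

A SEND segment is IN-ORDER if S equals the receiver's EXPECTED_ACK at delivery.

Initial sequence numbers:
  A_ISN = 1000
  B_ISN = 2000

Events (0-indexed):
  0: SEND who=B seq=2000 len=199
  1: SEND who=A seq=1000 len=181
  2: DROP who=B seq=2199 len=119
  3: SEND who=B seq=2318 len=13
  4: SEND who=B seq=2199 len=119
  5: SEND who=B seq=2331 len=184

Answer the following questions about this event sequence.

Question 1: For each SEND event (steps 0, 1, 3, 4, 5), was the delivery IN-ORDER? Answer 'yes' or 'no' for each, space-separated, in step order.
Step 0: SEND seq=2000 -> in-order
Step 1: SEND seq=1000 -> in-order
Step 3: SEND seq=2318 -> out-of-order
Step 4: SEND seq=2199 -> in-order
Step 5: SEND seq=2331 -> in-order

Answer: yes yes no yes yes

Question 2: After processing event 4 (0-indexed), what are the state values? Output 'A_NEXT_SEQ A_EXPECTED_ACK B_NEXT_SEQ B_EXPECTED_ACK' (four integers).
After event 0: A_seq=1000 A_ack=2199 B_seq=2199 B_ack=1000
After event 1: A_seq=1181 A_ack=2199 B_seq=2199 B_ack=1181
After event 2: A_seq=1181 A_ack=2199 B_seq=2318 B_ack=1181
After event 3: A_seq=1181 A_ack=2199 B_seq=2331 B_ack=1181
After event 4: A_seq=1181 A_ack=2331 B_seq=2331 B_ack=1181

1181 2331 2331 1181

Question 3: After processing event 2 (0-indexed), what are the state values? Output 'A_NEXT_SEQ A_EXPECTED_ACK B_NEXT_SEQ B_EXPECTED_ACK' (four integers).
After event 0: A_seq=1000 A_ack=2199 B_seq=2199 B_ack=1000
After event 1: A_seq=1181 A_ack=2199 B_seq=2199 B_ack=1181
After event 2: A_seq=1181 A_ack=2199 B_seq=2318 B_ack=1181

1181 2199 2318 1181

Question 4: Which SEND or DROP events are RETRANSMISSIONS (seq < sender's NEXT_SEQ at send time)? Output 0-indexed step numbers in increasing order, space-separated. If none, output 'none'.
Step 0: SEND seq=2000 -> fresh
Step 1: SEND seq=1000 -> fresh
Step 2: DROP seq=2199 -> fresh
Step 3: SEND seq=2318 -> fresh
Step 4: SEND seq=2199 -> retransmit
Step 5: SEND seq=2331 -> fresh

Answer: 4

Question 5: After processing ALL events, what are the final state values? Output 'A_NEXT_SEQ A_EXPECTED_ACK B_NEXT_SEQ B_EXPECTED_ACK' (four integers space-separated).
Answer: 1181 2515 2515 1181

Derivation:
After event 0: A_seq=1000 A_ack=2199 B_seq=2199 B_ack=1000
After event 1: A_seq=1181 A_ack=2199 B_seq=2199 B_ack=1181
After event 2: A_seq=1181 A_ack=2199 B_seq=2318 B_ack=1181
After event 3: A_seq=1181 A_ack=2199 B_seq=2331 B_ack=1181
After event 4: A_seq=1181 A_ack=2331 B_seq=2331 B_ack=1181
After event 5: A_seq=1181 A_ack=2515 B_seq=2515 B_ack=1181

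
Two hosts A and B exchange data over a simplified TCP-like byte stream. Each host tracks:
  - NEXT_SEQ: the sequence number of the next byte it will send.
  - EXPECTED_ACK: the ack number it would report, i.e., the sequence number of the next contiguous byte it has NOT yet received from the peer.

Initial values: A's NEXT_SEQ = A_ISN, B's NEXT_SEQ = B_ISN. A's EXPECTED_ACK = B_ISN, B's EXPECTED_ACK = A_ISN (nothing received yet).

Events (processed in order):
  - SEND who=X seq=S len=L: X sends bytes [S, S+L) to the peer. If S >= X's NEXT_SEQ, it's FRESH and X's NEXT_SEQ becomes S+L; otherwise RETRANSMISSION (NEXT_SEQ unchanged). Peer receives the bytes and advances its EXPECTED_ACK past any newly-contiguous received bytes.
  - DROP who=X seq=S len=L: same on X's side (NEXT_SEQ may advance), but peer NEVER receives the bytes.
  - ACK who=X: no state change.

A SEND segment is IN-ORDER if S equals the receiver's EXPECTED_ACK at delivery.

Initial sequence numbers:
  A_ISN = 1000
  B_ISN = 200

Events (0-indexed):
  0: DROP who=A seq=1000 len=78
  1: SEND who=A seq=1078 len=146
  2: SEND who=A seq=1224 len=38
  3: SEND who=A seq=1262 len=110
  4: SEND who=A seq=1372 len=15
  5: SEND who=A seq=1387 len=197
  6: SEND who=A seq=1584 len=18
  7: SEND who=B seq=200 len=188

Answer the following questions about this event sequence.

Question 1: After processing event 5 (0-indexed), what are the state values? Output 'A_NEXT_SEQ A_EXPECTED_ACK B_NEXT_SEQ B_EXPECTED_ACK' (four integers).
After event 0: A_seq=1078 A_ack=200 B_seq=200 B_ack=1000
After event 1: A_seq=1224 A_ack=200 B_seq=200 B_ack=1000
After event 2: A_seq=1262 A_ack=200 B_seq=200 B_ack=1000
After event 3: A_seq=1372 A_ack=200 B_seq=200 B_ack=1000
After event 4: A_seq=1387 A_ack=200 B_seq=200 B_ack=1000
After event 5: A_seq=1584 A_ack=200 B_seq=200 B_ack=1000

1584 200 200 1000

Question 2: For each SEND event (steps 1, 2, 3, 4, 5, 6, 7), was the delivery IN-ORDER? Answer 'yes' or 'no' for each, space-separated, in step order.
Answer: no no no no no no yes

Derivation:
Step 1: SEND seq=1078 -> out-of-order
Step 2: SEND seq=1224 -> out-of-order
Step 3: SEND seq=1262 -> out-of-order
Step 4: SEND seq=1372 -> out-of-order
Step 5: SEND seq=1387 -> out-of-order
Step 6: SEND seq=1584 -> out-of-order
Step 7: SEND seq=200 -> in-order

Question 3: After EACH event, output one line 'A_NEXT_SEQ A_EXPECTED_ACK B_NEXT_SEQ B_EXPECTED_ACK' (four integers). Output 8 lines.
1078 200 200 1000
1224 200 200 1000
1262 200 200 1000
1372 200 200 1000
1387 200 200 1000
1584 200 200 1000
1602 200 200 1000
1602 388 388 1000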